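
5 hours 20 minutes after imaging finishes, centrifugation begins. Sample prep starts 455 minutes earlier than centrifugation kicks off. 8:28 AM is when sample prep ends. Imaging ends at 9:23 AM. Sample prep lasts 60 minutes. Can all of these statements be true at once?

Centrifugation starts at 9:23 AM + 320 min = 2:43 PM.
Sample prep starts at 2:43 PM − 455 min = 7:08 AM.
Sample prep ends at 7:08 AM + 60 min = 8:08 AM.
But sample prep is also said to end at 8:28 AM — a 20-minute conflict.

No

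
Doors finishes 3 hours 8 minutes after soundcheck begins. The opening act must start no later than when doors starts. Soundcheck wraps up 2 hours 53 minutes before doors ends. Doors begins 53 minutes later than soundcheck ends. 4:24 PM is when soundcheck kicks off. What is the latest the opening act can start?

5:32 PM

Doors ends at 4:24 PM + 188 min = 7:32 PM.
Soundcheck ends at 7:32 PM − 173 min = 4:39 PM.
Doors starts at 4:39 PM + 53 min = 5:32 PM.
The opening act is bounded by doors, so the latest it can start is 5:32 PM.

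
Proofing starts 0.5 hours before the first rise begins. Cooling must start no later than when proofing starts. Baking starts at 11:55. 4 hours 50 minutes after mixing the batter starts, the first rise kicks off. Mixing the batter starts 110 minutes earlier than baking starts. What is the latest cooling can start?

14:25

Mixing the batter starts at 11:55 − 110 min = 10:05.
The first rise starts at 10:05 + 290 min = 14:55.
Proofing starts at 14:55 − 30 min = 14:25.
Cooling is bounded by proofing, so the latest it can start is 14:25.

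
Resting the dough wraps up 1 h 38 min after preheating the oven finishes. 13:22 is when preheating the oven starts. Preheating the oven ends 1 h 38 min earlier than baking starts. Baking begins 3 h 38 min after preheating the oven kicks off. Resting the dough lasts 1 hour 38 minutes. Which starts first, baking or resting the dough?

Baking starts at 13:22 + 218 min = 17:00.
Preheating the oven ends at 17:00 − 98 min = 15:22.
Resting the dough ends at 15:22 + 98 min = 17:00.
Resting the dough starts at 17:00 − 98 min = 15:22.
Baking starts at 17:00 and resting the dough starts at 15:22, so resting the dough is first.

resting the dough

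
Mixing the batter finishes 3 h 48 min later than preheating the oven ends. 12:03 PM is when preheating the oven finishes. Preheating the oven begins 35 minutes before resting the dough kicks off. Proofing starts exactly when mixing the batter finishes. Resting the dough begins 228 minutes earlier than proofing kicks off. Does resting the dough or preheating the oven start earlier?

preheating the oven

Mixing the batter ends at 12:03 PM + 228 min = 3:51 PM.
So proofing starts at 3:51 PM.
Resting the dough starts at 3:51 PM − 228 min = 12:03 PM.
Preheating the oven starts at 12:03 PM − 35 min = 11:28 AM.
Resting the dough starts at 12:03 PM and preheating the oven starts at 11:28 AM, so preheating the oven is first.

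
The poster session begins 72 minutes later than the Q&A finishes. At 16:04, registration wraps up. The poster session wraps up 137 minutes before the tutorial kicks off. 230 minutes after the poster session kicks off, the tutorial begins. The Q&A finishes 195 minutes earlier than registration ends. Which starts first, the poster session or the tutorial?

The Q&A ends at 16:04 − 195 min = 12:49.
The poster session starts at 12:49 + 72 min = 14:01.
The tutorial starts at 14:01 + 230 min = 17:51.
The poster session starts at 14:01 and the tutorial starts at 17:51, so the poster session is first.

the poster session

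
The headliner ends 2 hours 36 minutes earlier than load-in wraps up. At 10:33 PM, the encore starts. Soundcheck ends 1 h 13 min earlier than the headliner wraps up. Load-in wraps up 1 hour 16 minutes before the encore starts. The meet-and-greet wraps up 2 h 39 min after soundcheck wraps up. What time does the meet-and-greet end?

8:07 PM

Load-in ends at 10:33 PM − 76 min = 9:17 PM.
The headliner ends at 9:17 PM − 156 min = 6:41 PM.
Soundcheck ends at 6:41 PM − 73 min = 5:28 PM.
The meet-and-greet ends at 5:28 PM + 159 min = 8:07 PM.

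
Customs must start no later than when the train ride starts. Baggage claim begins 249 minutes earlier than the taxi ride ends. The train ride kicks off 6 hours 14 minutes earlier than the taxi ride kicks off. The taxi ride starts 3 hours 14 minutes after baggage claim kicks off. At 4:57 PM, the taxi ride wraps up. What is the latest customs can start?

9:48 AM

Baggage claim starts at 4:57 PM − 249 min = 12:48 PM.
The taxi ride starts at 12:48 PM + 194 min = 4:02 PM.
The train ride starts at 4:02 PM − 374 min = 9:48 AM.
Customs is bounded by the train ride, so the latest it can start is 9:48 AM.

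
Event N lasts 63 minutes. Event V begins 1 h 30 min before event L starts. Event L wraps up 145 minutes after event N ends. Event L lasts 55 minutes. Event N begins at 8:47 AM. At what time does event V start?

Event N ends at 8:47 AM + 63 min = 9:50 AM.
Event L ends at 9:50 AM + 145 min = 12:15 PM.
Event L starts at 12:15 PM − 55 min = 11:20 AM.
Event V starts at 11:20 AM − 90 min = 9:50 AM.

9:50 AM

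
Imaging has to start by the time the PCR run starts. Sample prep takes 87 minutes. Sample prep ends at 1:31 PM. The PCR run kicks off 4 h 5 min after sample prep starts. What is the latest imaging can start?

Sample prep starts at 1:31 PM − 87 min = 12:04 PM.
The PCR run starts at 12:04 PM + 245 min = 4:09 PM.
Imaging is bounded by the PCR run, so the latest it can start is 4:09 PM.

4:09 PM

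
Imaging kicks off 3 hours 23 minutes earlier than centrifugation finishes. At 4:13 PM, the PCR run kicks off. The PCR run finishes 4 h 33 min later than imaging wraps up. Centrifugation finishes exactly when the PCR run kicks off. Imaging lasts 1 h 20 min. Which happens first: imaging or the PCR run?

Centrifugation ends at 4:13 PM.
Imaging starts at 4:13 PM − 203 min = 12:50 PM.
Imaging starts at 12:50 PM and the PCR run starts at 4:13 PM, so imaging is first.

imaging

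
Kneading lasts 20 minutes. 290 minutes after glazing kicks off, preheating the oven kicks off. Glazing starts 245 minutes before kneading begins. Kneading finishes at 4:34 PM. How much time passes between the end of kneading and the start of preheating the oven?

Kneading starts at 4:34 PM − 20 min = 4:14 PM.
Glazing starts at 4:14 PM − 245 min = 12:09 PM.
Preheating the oven starts at 12:09 PM + 290 min = 4:59 PM.
From 4:34 PM to 4:59 PM is 25 minutes.

25 minutes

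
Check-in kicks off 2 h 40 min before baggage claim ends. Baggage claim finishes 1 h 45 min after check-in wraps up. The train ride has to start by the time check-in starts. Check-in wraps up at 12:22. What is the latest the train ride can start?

11:27

Baggage claim ends at 12:22 + 105 min = 14:07.
Check-in starts at 14:07 − 160 min = 11:27.
The train ride is bounded by check-in, so the latest it can start is 11:27.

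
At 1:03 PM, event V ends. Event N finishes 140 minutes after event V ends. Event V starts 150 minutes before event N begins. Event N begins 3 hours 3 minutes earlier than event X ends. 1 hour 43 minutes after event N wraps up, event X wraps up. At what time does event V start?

Event N ends at 1:03 PM + 140 min = 3:23 PM.
Event X ends at 3:23 PM + 103 min = 5:06 PM.
Event N starts at 5:06 PM − 183 min = 2:03 PM.
Event V starts at 2:03 PM − 150 min = 11:33 AM.

11:33 AM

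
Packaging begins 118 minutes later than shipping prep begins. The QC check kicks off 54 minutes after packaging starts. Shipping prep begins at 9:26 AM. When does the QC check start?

Packaging starts at 9:26 AM + 118 min = 11:24 AM.
The QC check starts at 11:24 AM + 54 min = 12:18 PM.

12:18 PM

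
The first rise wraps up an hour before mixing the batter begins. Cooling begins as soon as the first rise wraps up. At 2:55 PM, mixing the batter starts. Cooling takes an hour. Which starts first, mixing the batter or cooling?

The first rise ends at 2:55 PM − 60 min = 1:55 PM.
So cooling starts at 1:55 PM.
Mixing the batter starts at 2:55 PM and cooling starts at 1:55 PM, so cooling is first.

cooling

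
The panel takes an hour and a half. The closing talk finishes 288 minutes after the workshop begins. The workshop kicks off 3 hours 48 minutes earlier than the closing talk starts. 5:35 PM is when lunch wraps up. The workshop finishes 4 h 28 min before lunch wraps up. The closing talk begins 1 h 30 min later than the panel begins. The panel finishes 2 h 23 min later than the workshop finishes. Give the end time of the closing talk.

The workshop ends at 5:35 PM − 268 min = 1:07 PM.
The panel ends at 1:07 PM + 143 min = 3:30 PM.
The panel starts at 3:30 PM − 90 min = 2:00 PM.
The closing talk starts at 2:00 PM + 90 min = 3:30 PM.
The workshop starts at 3:30 PM − 228 min = 11:42 AM.
The closing talk ends at 11:42 AM + 288 min = 4:30 PM.

4:30 PM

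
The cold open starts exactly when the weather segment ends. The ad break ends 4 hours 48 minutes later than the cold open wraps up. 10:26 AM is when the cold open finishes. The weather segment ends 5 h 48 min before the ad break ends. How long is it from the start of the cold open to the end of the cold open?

The ad break ends at 10:26 AM + 288 min = 3:14 PM.
The weather segment ends at 3:14 PM − 348 min = 9:26 AM.
So the cold open starts at 9:26 AM.
From 9:26 AM to 10:26 AM is an hour.

an hour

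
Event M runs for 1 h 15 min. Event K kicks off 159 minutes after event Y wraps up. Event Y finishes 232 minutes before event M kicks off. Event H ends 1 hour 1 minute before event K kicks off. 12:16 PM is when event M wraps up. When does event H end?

Event M starts at 12:16 PM − 75 min = 11:01 AM.
Event Y ends at 11:01 AM − 232 min = 7:09 AM.
Event K starts at 7:09 AM + 159 min = 9:48 AM.
Event H ends at 9:48 AM − 61 min = 8:47 AM.

8:47 AM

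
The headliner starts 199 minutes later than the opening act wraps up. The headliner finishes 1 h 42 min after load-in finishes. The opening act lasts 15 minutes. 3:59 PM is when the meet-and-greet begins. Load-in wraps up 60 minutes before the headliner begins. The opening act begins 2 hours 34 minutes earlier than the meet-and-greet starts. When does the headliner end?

The opening act starts at 3:59 PM − 154 min = 1:25 PM.
The opening act ends at 1:25 PM + 15 min = 1:40 PM.
The headliner starts at 1:40 PM + 199 min = 4:59 PM.
Load-in ends at 4:59 PM − 60 min = 3:59 PM.
The headliner ends at 3:59 PM + 102 min = 5:41 PM.

5:41 PM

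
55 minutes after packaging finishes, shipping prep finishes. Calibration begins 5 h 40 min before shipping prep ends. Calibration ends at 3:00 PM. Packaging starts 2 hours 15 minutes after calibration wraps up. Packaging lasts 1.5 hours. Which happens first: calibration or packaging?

calibration

Packaging starts at 3:00 PM + 135 min = 5:15 PM.
Packaging ends at 5:15 PM + 90 min = 6:45 PM.
Shipping prep ends at 6:45 PM + 55 min = 7:40 PM.
Calibration starts at 7:40 PM − 340 min = 2:00 PM.
Calibration starts at 2:00 PM and packaging starts at 5:15 PM, so calibration is first.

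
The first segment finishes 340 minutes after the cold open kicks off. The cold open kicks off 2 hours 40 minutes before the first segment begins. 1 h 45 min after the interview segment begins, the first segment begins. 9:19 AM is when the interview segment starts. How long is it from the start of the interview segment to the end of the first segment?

4 h 45 min

The first segment starts at 9:19 AM + 105 min = 11:04 AM.
The cold open starts at 11:04 AM − 160 min = 8:24 AM.
The first segment ends at 8:24 AM + 340 min = 2:04 PM.
From 9:19 AM to 2:04 PM is 4 h 45 min.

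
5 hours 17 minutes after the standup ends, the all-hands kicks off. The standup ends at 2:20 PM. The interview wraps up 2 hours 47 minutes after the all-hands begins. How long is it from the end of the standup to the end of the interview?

8 h 4 min

The all-hands starts at 2:20 PM + 317 min = 7:37 PM.
The interview ends at 7:37 PM + 167 min = 10:24 PM.
From 2:20 PM to 10:24 PM is 8 h 4 min.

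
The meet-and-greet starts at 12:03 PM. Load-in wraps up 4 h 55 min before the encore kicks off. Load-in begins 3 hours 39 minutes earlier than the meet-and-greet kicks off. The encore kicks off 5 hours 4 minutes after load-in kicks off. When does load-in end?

Load-in starts at 12:03 PM − 219 min = 8:24 AM.
The encore starts at 8:24 AM + 304 min = 1:28 PM.
Load-in ends at 1:28 PM − 295 min = 8:33 AM.

8:33 AM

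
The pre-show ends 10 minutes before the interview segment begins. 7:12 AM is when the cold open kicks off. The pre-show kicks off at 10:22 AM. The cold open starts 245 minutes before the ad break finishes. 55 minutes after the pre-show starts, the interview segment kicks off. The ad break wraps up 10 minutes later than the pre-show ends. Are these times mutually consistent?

Yes

The interview segment starts at 10:22 AM + 55 min = 11:17 AM.
The pre-show ends at 11:17 AM − 10 min = 11:07 AM.
The ad break ends at 11:07 AM + 10 min = 11:17 AM.
The cold open starts at 11:17 AM − 245 min = 7:12 AM.
That matches the stated 7:12 AM, so the schedule is consistent.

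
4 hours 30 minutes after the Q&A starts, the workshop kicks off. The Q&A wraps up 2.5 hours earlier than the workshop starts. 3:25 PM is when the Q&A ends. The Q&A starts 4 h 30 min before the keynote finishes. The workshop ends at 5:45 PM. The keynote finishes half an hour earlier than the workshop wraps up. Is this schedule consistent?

The keynote ends at 5:45 PM − 30 min = 5:15 PM.
The Q&A starts at 5:15 PM − 270 min = 12:45 PM.
The workshop starts at 12:45 PM + 270 min = 5:15 PM.
The Q&A ends at 5:15 PM − 150 min = 2:45 PM.
But the Q&A is also said to end at 3:25 PM — a 40-minute conflict.

No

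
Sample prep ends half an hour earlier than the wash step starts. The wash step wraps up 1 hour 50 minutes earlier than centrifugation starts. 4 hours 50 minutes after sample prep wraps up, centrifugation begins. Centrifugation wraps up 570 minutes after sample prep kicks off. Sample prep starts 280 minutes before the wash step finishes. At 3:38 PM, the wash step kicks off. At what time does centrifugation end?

Sample prep ends at 3:38 PM − 30 min = 3:08 PM.
Centrifugation starts at 3:08 PM + 290 min = 7:58 PM.
The wash step ends at 7:58 PM − 110 min = 6:08 PM.
Sample prep starts at 6:08 PM − 280 min = 1:28 PM.
Centrifugation ends at 1:28 PM + 570 min = 10:58 PM.

10:58 PM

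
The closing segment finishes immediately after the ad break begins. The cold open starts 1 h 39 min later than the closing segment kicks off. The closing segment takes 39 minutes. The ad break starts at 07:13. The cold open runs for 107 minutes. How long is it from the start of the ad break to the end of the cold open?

2 h 47 min

The closing segment ends at 07:13.
The closing segment starts at 07:13 − 39 min = 06:34.
The cold open starts at 06:34 + 99 min = 08:13.
The cold open ends at 08:13 + 107 min = 10:00.
From 07:13 to 10:00 is 2 h 47 min.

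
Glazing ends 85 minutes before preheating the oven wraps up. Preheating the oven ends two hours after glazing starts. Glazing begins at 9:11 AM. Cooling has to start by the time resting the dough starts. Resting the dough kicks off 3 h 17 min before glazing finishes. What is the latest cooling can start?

6:29 AM

Preheating the oven ends at 9:11 AM + 120 min = 11:11 AM.
Glazing ends at 11:11 AM − 85 min = 9:46 AM.
Resting the dough starts at 9:46 AM − 197 min = 6:29 AM.
Cooling is bounded by resting the dough, so the latest it can start is 6:29 AM.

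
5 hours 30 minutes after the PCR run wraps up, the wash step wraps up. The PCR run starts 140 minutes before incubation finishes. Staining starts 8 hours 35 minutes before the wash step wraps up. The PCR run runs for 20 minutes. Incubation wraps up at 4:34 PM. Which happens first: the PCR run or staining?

The PCR run starts at 4:34 PM − 140 min = 2:14 PM.
The PCR run ends at 2:14 PM + 20 min = 2:34 PM.
The wash step ends at 2:34 PM + 330 min = 8:04 PM.
Staining starts at 8:04 PM − 515 min = 11:29 AM.
The PCR run starts at 2:14 PM and staining starts at 11:29 AM, so staining is first.

staining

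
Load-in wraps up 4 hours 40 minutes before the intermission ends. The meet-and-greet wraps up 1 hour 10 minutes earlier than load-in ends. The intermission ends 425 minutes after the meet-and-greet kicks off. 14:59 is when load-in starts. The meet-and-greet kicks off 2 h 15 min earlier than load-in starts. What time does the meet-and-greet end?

The meet-and-greet starts at 14:59 − 135 min = 12:44.
The intermission ends at 12:44 + 425 min = 19:49.
Load-in ends at 19:49 − 280 min = 15:09.
The meet-and-greet ends at 15:09 − 70 min = 13:59.

13:59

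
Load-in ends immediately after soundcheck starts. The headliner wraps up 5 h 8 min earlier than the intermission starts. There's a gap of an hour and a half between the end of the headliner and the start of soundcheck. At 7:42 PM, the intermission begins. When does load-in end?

4:04 PM

The headliner ends at 7:42 PM − 308 min = 2:34 PM.
Soundcheck starts at 2:34 PM + 90 min = 4:04 PM.
So load-in ends at 4:04 PM.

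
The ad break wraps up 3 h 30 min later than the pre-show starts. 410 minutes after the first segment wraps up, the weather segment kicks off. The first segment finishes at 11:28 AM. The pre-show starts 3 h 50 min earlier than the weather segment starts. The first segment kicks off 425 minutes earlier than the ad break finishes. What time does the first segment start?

The weather segment starts at 11:28 AM + 410 min = 6:18 PM.
The pre-show starts at 6:18 PM − 230 min = 2:28 PM.
The ad break ends at 2:28 PM + 210 min = 5:58 PM.
The first segment starts at 5:58 PM − 425 min = 10:53 AM.

10:53 AM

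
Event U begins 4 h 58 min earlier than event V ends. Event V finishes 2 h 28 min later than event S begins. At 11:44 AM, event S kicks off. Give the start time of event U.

Event V ends at 11:44 AM + 148 min = 2:12 PM.
Event U starts at 2:12 PM − 298 min = 9:14 AM.

9:14 AM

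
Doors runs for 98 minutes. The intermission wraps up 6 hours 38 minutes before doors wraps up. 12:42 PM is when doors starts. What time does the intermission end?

Doors ends at 12:42 PM + 98 min = 2:20 PM.
The intermission ends at 2:20 PM − 398 min = 7:42 AM.

7:42 AM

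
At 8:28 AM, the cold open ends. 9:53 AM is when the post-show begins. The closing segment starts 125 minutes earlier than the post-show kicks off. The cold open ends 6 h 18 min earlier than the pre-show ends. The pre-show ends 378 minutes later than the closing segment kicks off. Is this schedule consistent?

No

The closing segment starts at 9:53 AM − 125 min = 7:48 AM.
The pre-show ends at 7:48 AM + 378 min = 2:06 PM.
The cold open ends at 2:06 PM − 378 min = 7:48 AM.
But the cold open is also said to end at 8:28 AM — a 40-minute conflict.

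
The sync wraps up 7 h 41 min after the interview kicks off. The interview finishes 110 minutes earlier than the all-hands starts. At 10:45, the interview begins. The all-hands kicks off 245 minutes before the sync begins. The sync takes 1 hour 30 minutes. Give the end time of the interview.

The sync ends at 10:45 + 461 min = 18:26.
The sync starts at 18:26 − 90 min = 16:56.
The all-hands starts at 16:56 − 245 min = 12:51.
The interview ends at 12:51 − 110 min = 11:01.

11:01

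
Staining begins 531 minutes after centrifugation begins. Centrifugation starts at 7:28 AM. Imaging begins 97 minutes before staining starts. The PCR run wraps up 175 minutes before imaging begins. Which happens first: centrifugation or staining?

centrifugation

Staining starts at 7:28 AM + 531 min = 4:19 PM.
Centrifugation starts at 7:28 AM and staining starts at 4:19 PM, so centrifugation is first.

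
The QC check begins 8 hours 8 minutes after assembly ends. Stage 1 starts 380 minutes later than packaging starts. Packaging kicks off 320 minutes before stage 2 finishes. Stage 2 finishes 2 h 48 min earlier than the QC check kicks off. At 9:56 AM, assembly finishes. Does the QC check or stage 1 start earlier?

stage 1

The QC check starts at 9:56 AM + 488 min = 6:04 PM.
Stage 2 ends at 6:04 PM − 168 min = 3:16 PM.
Packaging starts at 3:16 PM − 320 min = 9:56 AM.
Stage 1 starts at 9:56 AM + 380 min = 4:16 PM.
The QC check starts at 6:04 PM and stage 1 starts at 4:16 PM, so stage 1 is first.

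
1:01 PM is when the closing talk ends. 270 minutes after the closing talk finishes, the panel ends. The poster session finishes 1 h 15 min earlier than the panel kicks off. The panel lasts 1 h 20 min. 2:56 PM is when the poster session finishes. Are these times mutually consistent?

Yes

The panel ends at 1:01 PM + 270 min = 5:31 PM.
The panel starts at 5:31 PM − 80 min = 4:11 PM.
The poster session ends at 4:11 PM − 75 min = 2:56 PM.
That matches the stated 2:56 PM, so the schedule is consistent.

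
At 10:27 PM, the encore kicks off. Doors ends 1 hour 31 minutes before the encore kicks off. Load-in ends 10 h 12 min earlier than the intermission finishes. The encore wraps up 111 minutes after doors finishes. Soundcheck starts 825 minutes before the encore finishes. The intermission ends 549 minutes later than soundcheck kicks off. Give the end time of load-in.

Doors ends at 10:27 PM − 91 min = 8:56 PM.
The encore ends at 8:56 PM + 111 min = 10:47 PM.
Soundcheck starts at 10:47 PM − 825 min = 9:02 AM.
The intermission ends at 9:02 AM + 549 min = 6:11 PM.
Load-in ends at 6:11 PM − 612 min = 7:59 AM.

7:59 AM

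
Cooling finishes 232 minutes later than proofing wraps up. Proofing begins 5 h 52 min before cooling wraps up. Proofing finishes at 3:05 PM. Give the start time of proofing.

1:05 PM

Cooling ends at 3:05 PM + 232 min = 6:57 PM.
Proofing starts at 6:57 PM − 352 min = 1:05 PM.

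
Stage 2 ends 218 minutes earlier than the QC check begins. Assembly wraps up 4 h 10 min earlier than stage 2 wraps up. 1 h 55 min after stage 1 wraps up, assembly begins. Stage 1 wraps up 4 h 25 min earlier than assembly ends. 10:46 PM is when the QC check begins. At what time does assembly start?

12:28 PM

Stage 2 ends at 10:46 PM − 218 min = 7:08 PM.
Assembly ends at 7:08 PM − 250 min = 2:58 PM.
Stage 1 ends at 2:58 PM − 265 min = 10:33 AM.
Assembly starts at 10:33 AM + 115 min = 12:28 PM.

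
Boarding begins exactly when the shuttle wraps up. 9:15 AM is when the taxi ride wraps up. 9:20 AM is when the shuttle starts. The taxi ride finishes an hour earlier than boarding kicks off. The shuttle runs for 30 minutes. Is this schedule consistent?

No

The shuttle ends at 9:20 AM + 30 min = 9:50 AM.
So boarding starts at 9:50 AM.
The taxi ride ends at 9:50 AM − 60 min = 8:50 AM.
But the taxi ride is also said to end at 9:15 AM — a 25-minute conflict.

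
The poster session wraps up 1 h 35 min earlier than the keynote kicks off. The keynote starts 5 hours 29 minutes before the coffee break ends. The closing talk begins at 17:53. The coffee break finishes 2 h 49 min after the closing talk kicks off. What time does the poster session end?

13:38

The coffee break ends at 17:53 + 169 min = 20:42.
The keynote starts at 20:42 − 329 min = 15:13.
The poster session ends at 15:13 − 95 min = 13:38.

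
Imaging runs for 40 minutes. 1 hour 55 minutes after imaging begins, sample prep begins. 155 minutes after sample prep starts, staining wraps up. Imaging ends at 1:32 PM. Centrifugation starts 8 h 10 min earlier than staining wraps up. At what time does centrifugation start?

9:12 AM

Imaging starts at 1:32 PM − 40 min = 12:52 PM.
Sample prep starts at 12:52 PM + 115 min = 2:47 PM.
Staining ends at 2:47 PM + 155 min = 5:22 PM.
Centrifugation starts at 5:22 PM − 490 min = 9:12 AM.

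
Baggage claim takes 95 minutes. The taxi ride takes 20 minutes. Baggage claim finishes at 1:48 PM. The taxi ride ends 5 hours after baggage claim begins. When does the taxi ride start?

Baggage claim starts at 1:48 PM − 95 min = 12:13 PM.
The taxi ride ends at 12:13 PM + 300 min = 5:13 PM.
The taxi ride starts at 5:13 PM − 20 min = 4:53 PM.

4:53 PM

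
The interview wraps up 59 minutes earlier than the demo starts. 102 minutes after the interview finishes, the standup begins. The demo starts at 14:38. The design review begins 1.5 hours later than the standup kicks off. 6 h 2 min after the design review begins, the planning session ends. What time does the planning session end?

22:53

The interview ends at 14:38 − 59 min = 13:39.
The standup starts at 13:39 + 102 min = 15:21.
The design review starts at 15:21 + 90 min = 16:51.
The planning session ends at 16:51 + 362 min = 22:53.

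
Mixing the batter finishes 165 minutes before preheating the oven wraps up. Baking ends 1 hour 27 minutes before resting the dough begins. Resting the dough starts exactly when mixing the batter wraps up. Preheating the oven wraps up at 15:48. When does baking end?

11:36

Mixing the batter ends at 15:48 − 165 min = 13:03.
So resting the dough starts at 13:03.
Baking ends at 13:03 − 87 min = 11:36.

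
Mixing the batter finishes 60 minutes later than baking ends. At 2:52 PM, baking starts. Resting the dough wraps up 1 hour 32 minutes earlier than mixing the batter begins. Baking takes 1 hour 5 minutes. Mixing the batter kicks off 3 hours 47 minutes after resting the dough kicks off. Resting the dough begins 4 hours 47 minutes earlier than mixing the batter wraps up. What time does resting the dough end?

Baking ends at 2:52 PM + 65 min = 3:57 PM.
Mixing the batter ends at 3:57 PM + 60 min = 4:57 PM.
Resting the dough starts at 4:57 PM − 287 min = 12:10 PM.
Mixing the batter starts at 12:10 PM + 227 min = 3:57 PM.
Resting the dough ends at 3:57 PM − 92 min = 2:25 PM.

2:25 PM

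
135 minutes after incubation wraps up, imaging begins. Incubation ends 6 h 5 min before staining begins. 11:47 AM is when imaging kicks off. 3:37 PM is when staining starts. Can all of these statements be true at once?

Yes

Incubation ends at 3:37 PM − 365 min = 9:32 AM.
Imaging starts at 9:32 AM + 135 min = 11:47 AM.
That matches the stated 11:47 AM, so the schedule is consistent.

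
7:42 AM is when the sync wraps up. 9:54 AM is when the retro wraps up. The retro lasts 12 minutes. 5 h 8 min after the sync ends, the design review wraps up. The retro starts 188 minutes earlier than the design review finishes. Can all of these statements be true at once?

Yes

The design review ends at 7:42 AM + 308 min = 12:50 PM.
The retro starts at 12:50 PM − 188 min = 9:42 AM.
The retro ends at 9:42 AM + 12 min = 9:54 AM.
That matches the stated 9:54 AM, so the schedule is consistent.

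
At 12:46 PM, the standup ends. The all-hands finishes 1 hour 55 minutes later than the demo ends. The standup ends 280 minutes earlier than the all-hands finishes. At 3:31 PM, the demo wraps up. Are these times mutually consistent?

The all-hands ends at 3:31 PM + 115 min = 5:26 PM.
The standup ends at 5:26 PM − 280 min = 12:46 PM.
That matches the stated 12:46 PM, so the schedule is consistent.

Yes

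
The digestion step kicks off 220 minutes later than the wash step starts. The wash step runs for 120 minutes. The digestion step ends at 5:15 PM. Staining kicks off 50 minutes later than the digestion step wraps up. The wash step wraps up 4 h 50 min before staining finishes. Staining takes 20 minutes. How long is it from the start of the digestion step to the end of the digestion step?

2 hours

Staining starts at 5:15 PM + 50 min = 6:05 PM.
Staining ends at 6:05 PM + 20 min = 6:25 PM.
The wash step ends at 6:25 PM − 290 min = 1:35 PM.
The wash step starts at 1:35 PM − 120 min = 11:35 AM.
The digestion step starts at 11:35 AM + 220 min = 3:15 PM.
From 3:15 PM to 5:15 PM is 2 hours.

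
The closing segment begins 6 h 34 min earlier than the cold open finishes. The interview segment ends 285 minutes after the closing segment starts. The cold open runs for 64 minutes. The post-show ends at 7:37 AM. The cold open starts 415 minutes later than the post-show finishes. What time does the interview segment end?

1:47 PM

The cold open starts at 7:37 AM + 415 min = 2:32 PM.
The cold open ends at 2:32 PM + 64 min = 3:36 PM.
The closing segment starts at 3:36 PM − 394 min = 9:02 AM.
The interview segment ends at 9:02 AM + 285 min = 1:47 PM.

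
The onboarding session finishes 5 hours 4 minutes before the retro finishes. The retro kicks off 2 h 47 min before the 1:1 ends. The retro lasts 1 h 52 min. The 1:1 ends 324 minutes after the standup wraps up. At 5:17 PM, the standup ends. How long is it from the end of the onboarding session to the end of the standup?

The 1:1 ends at 5:17 PM + 324 min = 10:41 PM.
The retro starts at 10:41 PM − 167 min = 7:54 PM.
The retro ends at 7:54 PM + 112 min = 9:46 PM.
The onboarding session ends at 9:46 PM − 304 min = 4:42 PM.
From 4:42 PM to 5:17 PM is 35 minutes.

35 minutes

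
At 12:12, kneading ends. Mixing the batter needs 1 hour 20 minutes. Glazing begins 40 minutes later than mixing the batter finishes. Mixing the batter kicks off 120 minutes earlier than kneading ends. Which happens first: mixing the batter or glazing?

mixing the batter

Mixing the batter starts at 12:12 − 120 min = 10:12.
Mixing the batter ends at 10:12 + 80 min = 11:32.
Glazing starts at 11:32 + 40 min = 12:12.
Mixing the batter starts at 10:12 and glazing starts at 12:12, so mixing the batter is first.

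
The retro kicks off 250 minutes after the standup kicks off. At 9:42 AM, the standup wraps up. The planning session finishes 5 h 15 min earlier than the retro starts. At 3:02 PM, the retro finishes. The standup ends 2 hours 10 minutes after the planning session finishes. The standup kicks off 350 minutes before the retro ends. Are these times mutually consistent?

The standup starts at 3:02 PM − 350 min = 9:12 AM.
The retro starts at 9:12 AM + 250 min = 1:22 PM.
The planning session ends at 1:22 PM − 315 min = 8:07 AM.
The standup ends at 8:07 AM + 130 min = 10:17 AM.
But the standup is also said to end at 9:42 AM — a 35-minute conflict.

No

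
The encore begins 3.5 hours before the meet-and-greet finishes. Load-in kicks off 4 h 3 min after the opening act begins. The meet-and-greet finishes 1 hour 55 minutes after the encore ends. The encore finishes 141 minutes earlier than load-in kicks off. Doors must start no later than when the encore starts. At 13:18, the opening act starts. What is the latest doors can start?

Load-in starts at 13:18 + 243 min = 17:21.
The encore ends at 17:21 − 141 min = 15:00.
The meet-and-greet ends at 15:00 + 115 min = 16:55.
The encore starts at 16:55 − 210 min = 13:25.
Doors is bounded by the encore, so the latest it can start is 13:25.

13:25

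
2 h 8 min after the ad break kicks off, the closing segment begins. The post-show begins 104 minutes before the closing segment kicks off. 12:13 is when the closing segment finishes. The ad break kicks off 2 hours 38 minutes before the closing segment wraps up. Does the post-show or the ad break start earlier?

The ad break starts at 12:13 − 158 min = 09:35.
The closing segment starts at 09:35 + 128 min = 11:43.
The post-show starts at 11:43 − 104 min = 09:59.
The post-show starts at 09:59 and the ad break starts at 09:35, so the ad break is first.

the ad break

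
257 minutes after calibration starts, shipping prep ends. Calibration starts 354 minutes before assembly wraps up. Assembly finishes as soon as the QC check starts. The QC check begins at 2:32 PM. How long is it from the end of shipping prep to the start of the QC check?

1 hour 37 minutes

Assembly ends at 2:32 PM.
Calibration starts at 2:32 PM − 354 min = 8:38 AM.
Shipping prep ends at 8:38 AM + 257 min = 12:55 PM.
From 12:55 PM to 2:32 PM is 1 hour 37 minutes.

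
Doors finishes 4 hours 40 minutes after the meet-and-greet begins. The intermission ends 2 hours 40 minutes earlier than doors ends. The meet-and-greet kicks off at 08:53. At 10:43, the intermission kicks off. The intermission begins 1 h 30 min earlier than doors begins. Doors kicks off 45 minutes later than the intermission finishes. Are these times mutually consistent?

No

Doors ends at 08:53 + 280 min = 13:33.
The intermission ends at 13:33 − 160 min = 10:53.
Doors starts at 10:53 + 45 min = 11:38.
The intermission starts at 11:38 − 90 min = 10:08.
But the intermission is also said to start at 10:43 — a 35-minute conflict.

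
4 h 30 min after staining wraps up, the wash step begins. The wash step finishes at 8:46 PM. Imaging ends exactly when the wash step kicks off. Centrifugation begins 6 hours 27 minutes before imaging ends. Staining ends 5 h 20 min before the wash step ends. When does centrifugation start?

Staining ends at 8:46 PM − 320 min = 3:26 PM.
The wash step starts at 3:26 PM + 270 min = 7:56 PM.
So imaging ends at 7:56 PM.
Centrifugation starts at 7:56 PM − 387 min = 1:29 PM.

1:29 PM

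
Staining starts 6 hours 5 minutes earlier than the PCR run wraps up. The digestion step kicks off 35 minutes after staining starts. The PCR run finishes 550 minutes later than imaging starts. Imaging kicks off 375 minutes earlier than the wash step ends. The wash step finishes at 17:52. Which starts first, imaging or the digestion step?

imaging

Imaging starts at 17:52 − 375 min = 11:37.
The PCR run ends at 11:37 + 550 min = 20:47.
Staining starts at 20:47 − 365 min = 14:42.
The digestion step starts at 14:42 + 35 min = 15:17.
Imaging starts at 11:37 and the digestion step starts at 15:17, so imaging is first.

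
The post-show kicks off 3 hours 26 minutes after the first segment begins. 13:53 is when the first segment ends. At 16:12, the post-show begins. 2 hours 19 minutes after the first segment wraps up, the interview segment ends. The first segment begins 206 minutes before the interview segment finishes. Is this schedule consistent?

The interview segment ends at 13:53 + 139 min = 16:12.
The first segment starts at 16:12 − 206 min = 12:46.
The post-show starts at 12:46 + 206 min = 16:12.
That matches the stated 16:12, so the schedule is consistent.

Yes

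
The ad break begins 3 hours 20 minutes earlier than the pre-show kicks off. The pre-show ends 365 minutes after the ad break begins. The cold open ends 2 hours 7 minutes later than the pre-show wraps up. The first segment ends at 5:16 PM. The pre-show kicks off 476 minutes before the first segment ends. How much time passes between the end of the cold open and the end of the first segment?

3 hours 4 minutes

The pre-show starts at 5:16 PM − 476 min = 9:20 AM.
The ad break starts at 9:20 AM − 200 min = 6:00 AM.
The pre-show ends at 6:00 AM + 365 min = 12:05 PM.
The cold open ends at 12:05 PM + 127 min = 2:12 PM.
From 2:12 PM to 5:16 PM is 3 hours 4 minutes.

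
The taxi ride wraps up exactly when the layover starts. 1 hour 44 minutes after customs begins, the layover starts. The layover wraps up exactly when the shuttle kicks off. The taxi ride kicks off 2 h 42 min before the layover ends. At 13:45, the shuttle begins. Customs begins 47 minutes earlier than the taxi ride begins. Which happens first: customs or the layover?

customs

The layover ends at 13:45.
The taxi ride starts at 13:45 − 162 min = 11:03.
Customs starts at 11:03 − 47 min = 10:16.
The layover starts at 10:16 + 104 min = 12:00.
Customs starts at 10:16 and the layover starts at 12:00, so customs is first.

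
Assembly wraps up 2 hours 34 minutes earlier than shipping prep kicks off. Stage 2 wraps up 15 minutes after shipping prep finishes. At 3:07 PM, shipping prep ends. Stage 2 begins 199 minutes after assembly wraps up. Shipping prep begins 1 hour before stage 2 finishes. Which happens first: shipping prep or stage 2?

Stage 2 ends at 3:07 PM + 15 min = 3:22 PM.
Shipping prep starts at 3:22 PM − 60 min = 2:22 PM.
Assembly ends at 2:22 PM − 154 min = 11:48 AM.
Stage 2 starts at 11:48 AM + 199 min = 3:07 PM.
Shipping prep starts at 2:22 PM and stage 2 starts at 3:07 PM, so shipping prep is first.

shipping prep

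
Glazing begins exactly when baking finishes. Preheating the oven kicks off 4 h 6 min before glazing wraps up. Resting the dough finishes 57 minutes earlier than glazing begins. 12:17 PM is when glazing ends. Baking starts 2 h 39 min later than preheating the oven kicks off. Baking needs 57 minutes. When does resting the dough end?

Preheating the oven starts at 12:17 PM − 246 min = 8:11 AM.
Baking starts at 8:11 AM + 159 min = 10:50 AM.
Baking ends at 10:50 AM + 57 min = 11:47 AM.
So glazing starts at 11:47 AM.
Resting the dough ends at 11:47 AM − 57 min = 10:50 AM.

10:50 AM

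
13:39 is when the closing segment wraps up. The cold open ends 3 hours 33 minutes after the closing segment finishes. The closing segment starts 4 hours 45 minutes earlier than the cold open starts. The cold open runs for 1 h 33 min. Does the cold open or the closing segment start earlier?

the closing segment

The cold open ends at 13:39 + 213 min = 17:12.
The cold open starts at 17:12 − 93 min = 15:39.
The closing segment starts at 15:39 − 285 min = 10:54.
The cold open starts at 15:39 and the closing segment starts at 10:54, so the closing segment is first.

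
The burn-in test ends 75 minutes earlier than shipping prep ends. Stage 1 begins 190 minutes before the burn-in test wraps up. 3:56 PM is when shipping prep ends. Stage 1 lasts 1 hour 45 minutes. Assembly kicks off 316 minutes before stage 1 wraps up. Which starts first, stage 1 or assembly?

assembly

The burn-in test ends at 3:56 PM − 75 min = 2:41 PM.
Stage 1 starts at 2:41 PM − 190 min = 11:31 AM.
Stage 1 ends at 11:31 AM + 105 min = 1:16 PM.
Assembly starts at 1:16 PM − 316 min = 8:00 AM.
Stage 1 starts at 11:31 AM and assembly starts at 8:00 AM, so assembly is first.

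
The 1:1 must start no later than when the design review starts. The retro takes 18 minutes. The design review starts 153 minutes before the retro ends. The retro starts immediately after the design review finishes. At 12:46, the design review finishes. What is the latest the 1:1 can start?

10:31

The retro starts at 12:46.
The retro ends at 12:46 + 18 min = 13:04.
The design review starts at 13:04 − 153 min = 10:31.
The 1:1 is bounded by the design review, so the latest it can start is 10:31.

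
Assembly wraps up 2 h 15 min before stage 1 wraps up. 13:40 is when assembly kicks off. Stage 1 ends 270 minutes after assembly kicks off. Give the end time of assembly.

Stage 1 ends at 13:40 + 270 min = 18:10.
Assembly ends at 18:10 − 135 min = 15:55.

15:55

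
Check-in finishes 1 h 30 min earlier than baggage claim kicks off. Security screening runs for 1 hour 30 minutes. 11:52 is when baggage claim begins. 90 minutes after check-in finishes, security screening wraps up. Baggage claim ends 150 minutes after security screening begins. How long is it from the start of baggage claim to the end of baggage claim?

Check-in ends at 11:52 − 90 min = 10:22.
Security screening ends at 10:22 + 90 min = 11:52.
Security screening starts at 11:52 − 90 min = 10:22.
Baggage claim ends at 10:22 + 150 min = 12:52.
From 11:52 to 12:52 is an hour.

an hour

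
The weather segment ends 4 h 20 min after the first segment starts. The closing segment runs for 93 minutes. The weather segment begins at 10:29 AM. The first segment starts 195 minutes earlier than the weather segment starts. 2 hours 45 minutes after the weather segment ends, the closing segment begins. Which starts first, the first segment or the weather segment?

the first segment

The first segment starts at 10:29 AM − 195 min = 7:14 AM.
The first segment starts at 7:14 AM and the weather segment starts at 10:29 AM, so the first segment is first.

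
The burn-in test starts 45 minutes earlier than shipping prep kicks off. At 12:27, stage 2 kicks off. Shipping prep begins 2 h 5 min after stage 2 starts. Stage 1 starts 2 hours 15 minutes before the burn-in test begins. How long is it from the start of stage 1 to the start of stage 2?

Shipping prep starts at 12:27 + 125 min = 14:32.
The burn-in test starts at 14:32 − 45 min = 13:47.
Stage 1 starts at 13:47 − 135 min = 11:32.
From 11:32 to 12:27 is 55 minutes.

55 minutes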